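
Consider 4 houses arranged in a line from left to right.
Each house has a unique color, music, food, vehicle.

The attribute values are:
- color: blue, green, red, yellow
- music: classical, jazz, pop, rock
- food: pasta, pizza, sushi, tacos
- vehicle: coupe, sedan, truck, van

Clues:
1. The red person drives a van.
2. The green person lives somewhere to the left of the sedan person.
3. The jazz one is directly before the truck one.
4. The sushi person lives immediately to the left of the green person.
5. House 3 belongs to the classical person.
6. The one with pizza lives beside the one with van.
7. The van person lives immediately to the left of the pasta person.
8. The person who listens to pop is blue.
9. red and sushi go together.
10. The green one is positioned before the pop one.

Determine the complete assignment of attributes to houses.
Solution:

House | Color | Music | Food | Vehicle
--------------------------------------
  1   | yellow | rock | pizza | coupe
  2   | red | jazz | sushi | van
  3   | green | classical | pasta | truck
  4   | blue | pop | tacos | sedan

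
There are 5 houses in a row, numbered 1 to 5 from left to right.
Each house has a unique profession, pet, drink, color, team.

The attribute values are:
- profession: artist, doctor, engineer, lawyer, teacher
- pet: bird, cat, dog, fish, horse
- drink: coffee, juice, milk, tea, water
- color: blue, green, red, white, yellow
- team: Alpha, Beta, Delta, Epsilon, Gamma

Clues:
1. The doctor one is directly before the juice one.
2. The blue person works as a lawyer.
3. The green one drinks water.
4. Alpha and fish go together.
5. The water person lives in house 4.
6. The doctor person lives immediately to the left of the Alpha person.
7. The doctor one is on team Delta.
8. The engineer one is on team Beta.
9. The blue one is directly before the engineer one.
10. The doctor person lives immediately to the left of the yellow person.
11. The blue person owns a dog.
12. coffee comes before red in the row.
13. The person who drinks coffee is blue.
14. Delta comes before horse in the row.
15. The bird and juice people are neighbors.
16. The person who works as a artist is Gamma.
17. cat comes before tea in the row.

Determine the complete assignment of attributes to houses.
Solution:

House | Profession | Pet | Drink | Color | Team
-----------------------------------------------
  1   | doctor | bird | milk | white | Delta
  2   | teacher | fish | juice | yellow | Alpha
  3   | lawyer | dog | coffee | blue | Epsilon
  4   | engineer | cat | water | green | Beta
  5   | artist | horse | tea | red | Gamma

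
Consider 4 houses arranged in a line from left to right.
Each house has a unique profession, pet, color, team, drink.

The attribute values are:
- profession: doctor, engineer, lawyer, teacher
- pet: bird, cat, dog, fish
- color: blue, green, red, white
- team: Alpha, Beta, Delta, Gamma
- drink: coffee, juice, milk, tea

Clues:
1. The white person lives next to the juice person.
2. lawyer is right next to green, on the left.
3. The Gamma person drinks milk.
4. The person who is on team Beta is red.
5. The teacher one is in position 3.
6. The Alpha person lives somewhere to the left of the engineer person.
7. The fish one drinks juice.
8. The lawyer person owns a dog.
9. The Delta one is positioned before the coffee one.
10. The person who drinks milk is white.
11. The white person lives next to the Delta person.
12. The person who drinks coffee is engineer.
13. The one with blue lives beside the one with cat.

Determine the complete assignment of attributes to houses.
Solution:

House | Profession | Pet | Color | Team | Drink
-----------------------------------------------
  1   | lawyer | dog | white | Gamma | milk
  2   | doctor | fish | green | Delta | juice
  3   | teacher | bird | blue | Alpha | tea
  4   | engineer | cat | red | Beta | coffee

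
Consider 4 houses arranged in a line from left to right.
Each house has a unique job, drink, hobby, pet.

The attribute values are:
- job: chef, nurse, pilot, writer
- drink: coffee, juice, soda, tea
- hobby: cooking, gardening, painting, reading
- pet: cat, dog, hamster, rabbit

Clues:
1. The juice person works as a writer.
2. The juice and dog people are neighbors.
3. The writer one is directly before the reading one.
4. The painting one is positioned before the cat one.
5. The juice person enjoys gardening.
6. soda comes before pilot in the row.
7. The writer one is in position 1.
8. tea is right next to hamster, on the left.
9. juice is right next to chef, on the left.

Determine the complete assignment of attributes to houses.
Solution:

House | Job | Drink | Hobby | Pet
---------------------------------
  1   | writer | juice | gardening | rabbit
  2   | chef | tea | reading | dog
  3   | nurse | soda | painting | hamster
  4   | pilot | coffee | cooking | cat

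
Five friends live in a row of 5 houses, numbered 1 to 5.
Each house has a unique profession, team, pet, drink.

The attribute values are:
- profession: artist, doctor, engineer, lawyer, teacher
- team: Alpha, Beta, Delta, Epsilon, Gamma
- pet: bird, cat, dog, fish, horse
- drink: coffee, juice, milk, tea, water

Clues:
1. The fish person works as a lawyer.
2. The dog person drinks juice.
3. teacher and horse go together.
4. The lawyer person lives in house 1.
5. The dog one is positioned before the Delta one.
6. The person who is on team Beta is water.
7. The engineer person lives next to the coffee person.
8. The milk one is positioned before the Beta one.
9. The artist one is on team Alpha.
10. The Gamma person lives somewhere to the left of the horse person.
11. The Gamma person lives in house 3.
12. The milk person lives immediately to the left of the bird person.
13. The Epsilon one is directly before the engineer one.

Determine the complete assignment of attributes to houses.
Solution:

House | Profession | Team | Pet | Drink
---------------------------------------
  1   | lawyer | Epsilon | fish | milk
  2   | engineer | Beta | bird | water
  3   | doctor | Gamma | cat | coffee
  4   | artist | Alpha | dog | juice
  5   | teacher | Delta | horse | tea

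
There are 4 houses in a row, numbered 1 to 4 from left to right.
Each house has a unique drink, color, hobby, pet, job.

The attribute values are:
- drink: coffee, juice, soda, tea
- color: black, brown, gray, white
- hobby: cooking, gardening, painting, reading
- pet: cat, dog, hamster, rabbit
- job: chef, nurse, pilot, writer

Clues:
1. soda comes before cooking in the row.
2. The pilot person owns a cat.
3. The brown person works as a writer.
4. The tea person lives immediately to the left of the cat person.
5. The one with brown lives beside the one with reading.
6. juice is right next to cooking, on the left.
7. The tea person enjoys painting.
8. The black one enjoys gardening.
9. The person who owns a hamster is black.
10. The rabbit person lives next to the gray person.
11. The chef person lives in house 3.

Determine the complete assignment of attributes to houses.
Solution:

House | Drink | Color | Hobby | Pet | Job
-----------------------------------------
  1   | tea | brown | painting | rabbit | writer
  2   | soda | gray | reading | cat | pilot
  3   | juice | black | gardening | hamster | chef
  4   | coffee | white | cooking | dog | nurse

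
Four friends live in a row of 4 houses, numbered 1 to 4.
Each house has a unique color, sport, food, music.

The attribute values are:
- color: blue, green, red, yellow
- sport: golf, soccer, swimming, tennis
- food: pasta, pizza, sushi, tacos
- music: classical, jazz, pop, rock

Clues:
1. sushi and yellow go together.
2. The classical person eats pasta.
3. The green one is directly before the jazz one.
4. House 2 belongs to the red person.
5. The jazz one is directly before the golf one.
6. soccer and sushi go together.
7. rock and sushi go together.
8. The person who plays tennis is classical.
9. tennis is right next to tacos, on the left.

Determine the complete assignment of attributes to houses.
Solution:

House | Color | Sport | Food | Music
------------------------------------
  1   | green | tennis | pasta | classical
  2   | red | swimming | tacos | jazz
  3   | blue | golf | pizza | pop
  4   | yellow | soccer | sushi | rock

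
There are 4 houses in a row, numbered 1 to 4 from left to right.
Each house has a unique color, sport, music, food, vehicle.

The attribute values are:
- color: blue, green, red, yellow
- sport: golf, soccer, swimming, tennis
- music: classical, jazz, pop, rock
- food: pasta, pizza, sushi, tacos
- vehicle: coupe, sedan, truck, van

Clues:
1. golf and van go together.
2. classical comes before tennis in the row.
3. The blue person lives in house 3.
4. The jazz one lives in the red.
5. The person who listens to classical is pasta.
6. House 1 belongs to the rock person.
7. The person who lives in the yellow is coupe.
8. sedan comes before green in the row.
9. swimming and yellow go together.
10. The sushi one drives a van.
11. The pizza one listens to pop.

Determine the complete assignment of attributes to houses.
Solution:

House | Color | Sport | Music | Food | Vehicle
----------------------------------------------
  1   | yellow | swimming | rock | tacos | coupe
  2   | red | golf | jazz | sushi | van
  3   | blue | soccer | classical | pasta | sedan
  4   | green | tennis | pop | pizza | truck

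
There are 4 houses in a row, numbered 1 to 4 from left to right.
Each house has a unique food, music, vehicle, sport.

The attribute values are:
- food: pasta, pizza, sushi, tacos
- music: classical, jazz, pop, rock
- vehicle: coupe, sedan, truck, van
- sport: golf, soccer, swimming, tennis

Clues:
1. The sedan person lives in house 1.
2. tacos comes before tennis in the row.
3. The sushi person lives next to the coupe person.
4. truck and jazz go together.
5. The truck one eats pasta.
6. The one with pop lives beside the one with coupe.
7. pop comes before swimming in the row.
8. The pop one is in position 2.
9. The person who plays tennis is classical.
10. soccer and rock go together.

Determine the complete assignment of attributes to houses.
Solution:

House | Food | Music | Vehicle | Sport
--------------------------------------
  1   | tacos | rock | sedan | soccer
  2   | sushi | pop | van | golf
  3   | pizza | classical | coupe | tennis
  4   | pasta | jazz | truck | swimming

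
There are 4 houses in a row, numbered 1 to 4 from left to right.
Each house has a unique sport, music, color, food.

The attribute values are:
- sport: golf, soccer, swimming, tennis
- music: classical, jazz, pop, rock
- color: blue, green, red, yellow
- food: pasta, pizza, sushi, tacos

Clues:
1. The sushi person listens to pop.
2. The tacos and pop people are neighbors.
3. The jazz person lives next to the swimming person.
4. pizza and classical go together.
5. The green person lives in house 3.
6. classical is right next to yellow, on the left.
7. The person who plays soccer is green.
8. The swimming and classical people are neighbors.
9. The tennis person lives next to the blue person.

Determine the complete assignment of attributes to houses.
Solution:

House | Sport | Music | Color | Food
------------------------------------
  1   | tennis | jazz | red | tacos
  2   | swimming | pop | blue | sushi
  3   | soccer | classical | green | pizza
  4   | golf | rock | yellow | pasta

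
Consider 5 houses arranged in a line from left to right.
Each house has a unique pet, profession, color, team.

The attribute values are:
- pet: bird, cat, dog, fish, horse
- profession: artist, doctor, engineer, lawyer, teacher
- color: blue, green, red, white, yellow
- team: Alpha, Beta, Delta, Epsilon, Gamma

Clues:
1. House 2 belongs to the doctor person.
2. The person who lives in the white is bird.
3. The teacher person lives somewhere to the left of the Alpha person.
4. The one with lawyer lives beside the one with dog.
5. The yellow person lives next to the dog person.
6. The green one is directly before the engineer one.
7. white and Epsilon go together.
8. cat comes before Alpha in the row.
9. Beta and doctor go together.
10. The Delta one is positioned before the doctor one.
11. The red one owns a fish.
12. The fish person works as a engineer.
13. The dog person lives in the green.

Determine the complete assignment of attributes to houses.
Solution:

House | Pet | Profession | Color | Team
---------------------------------------
  1   | cat | lawyer | yellow | Delta
  2   | dog | doctor | green | Beta
  3   | fish | engineer | red | Gamma
  4   | bird | teacher | white | Epsilon
  5   | horse | artist | blue | Alpha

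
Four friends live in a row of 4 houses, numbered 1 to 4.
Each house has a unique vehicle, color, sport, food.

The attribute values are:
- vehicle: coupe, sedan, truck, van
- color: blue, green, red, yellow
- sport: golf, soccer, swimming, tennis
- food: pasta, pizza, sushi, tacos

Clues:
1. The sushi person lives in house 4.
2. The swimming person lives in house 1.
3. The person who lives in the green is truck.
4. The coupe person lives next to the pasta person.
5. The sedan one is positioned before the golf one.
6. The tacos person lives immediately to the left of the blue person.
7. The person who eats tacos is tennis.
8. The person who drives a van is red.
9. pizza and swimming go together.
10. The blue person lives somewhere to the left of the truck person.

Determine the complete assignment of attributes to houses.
Solution:

House | Vehicle | Color | Sport | Food
--------------------------------------
  1   | van | red | swimming | pizza
  2   | coupe | yellow | tennis | tacos
  3   | sedan | blue | soccer | pasta
  4   | truck | green | golf | sushi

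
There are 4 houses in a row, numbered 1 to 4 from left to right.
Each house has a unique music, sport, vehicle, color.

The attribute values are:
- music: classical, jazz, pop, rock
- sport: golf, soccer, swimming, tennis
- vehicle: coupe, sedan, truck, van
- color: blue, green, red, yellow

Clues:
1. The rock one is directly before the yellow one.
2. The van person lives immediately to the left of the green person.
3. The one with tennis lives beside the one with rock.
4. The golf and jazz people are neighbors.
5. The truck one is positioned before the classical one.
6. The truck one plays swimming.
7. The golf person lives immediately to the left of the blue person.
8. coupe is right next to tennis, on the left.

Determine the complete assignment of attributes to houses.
Solution:

House | Music | Sport | Vehicle | Color
---------------------------------------
  1   | pop | golf | coupe | red
  2   | jazz | tennis | van | blue
  3   | rock | swimming | truck | green
  4   | classical | soccer | sedan | yellow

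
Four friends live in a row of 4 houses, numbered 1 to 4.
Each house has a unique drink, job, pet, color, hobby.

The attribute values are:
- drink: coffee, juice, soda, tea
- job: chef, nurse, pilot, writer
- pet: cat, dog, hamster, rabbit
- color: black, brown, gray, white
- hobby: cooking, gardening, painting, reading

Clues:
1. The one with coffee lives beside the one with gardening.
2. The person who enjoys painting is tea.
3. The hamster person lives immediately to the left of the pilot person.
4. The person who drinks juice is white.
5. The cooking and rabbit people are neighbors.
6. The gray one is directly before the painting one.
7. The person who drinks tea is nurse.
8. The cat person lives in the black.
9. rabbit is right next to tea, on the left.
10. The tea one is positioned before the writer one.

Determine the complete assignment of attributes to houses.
Solution:

House | Drink | Job | Pet | Color | Hobby
-----------------------------------------
  1   | coffee | chef | hamster | brown | cooking
  2   | soda | pilot | rabbit | gray | gardening
  3   | tea | nurse | cat | black | painting
  4   | juice | writer | dog | white | reading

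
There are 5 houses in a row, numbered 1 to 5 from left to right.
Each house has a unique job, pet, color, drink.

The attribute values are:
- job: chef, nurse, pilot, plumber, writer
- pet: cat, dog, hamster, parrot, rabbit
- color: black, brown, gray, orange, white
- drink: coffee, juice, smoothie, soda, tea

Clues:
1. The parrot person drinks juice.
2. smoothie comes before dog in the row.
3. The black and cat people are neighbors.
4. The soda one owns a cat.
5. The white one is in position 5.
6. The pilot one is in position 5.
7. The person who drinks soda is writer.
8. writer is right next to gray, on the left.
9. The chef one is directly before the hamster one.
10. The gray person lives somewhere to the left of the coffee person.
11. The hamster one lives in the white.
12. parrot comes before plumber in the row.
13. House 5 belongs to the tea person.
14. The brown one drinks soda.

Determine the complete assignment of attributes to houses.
Solution:

House | Job | Pet | Color | Drink
---------------------------------
  1   | nurse | parrot | black | juice
  2   | writer | cat | brown | soda
  3   | plumber | rabbit | gray | smoothie
  4   | chef | dog | orange | coffee
  5   | pilot | hamster | white | tea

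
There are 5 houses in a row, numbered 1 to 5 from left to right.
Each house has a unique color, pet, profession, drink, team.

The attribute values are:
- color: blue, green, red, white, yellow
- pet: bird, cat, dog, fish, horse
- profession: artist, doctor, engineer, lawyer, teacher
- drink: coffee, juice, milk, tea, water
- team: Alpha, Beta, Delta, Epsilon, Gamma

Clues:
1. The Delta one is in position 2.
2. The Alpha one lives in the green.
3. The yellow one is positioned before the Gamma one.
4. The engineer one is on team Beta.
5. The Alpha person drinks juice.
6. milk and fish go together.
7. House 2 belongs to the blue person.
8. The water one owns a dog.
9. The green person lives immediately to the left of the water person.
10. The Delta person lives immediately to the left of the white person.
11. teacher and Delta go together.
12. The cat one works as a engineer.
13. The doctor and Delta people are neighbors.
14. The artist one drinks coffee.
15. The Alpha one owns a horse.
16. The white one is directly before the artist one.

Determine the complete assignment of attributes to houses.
Solution:

House | Color | Pet | Profession | Drink | Team
-----------------------------------------------
  1   | green | horse | doctor | juice | Alpha
  2   | blue | dog | teacher | water | Delta
  3   | white | cat | engineer | tea | Beta
  4   | yellow | bird | artist | coffee | Epsilon
  5   | red | fish | lawyer | milk | Gamma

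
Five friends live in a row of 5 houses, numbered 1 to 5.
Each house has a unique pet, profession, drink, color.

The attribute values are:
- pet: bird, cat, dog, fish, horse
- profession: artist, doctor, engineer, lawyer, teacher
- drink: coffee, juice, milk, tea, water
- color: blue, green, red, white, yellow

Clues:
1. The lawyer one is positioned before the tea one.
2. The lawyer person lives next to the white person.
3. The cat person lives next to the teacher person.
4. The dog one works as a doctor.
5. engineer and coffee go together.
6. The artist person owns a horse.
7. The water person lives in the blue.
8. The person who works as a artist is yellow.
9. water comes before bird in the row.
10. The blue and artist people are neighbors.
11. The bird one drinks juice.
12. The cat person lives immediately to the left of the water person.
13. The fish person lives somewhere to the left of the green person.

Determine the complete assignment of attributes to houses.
Solution:

House | Pet | Profession | Drink | Color
----------------------------------------
  1   | cat | engineer | coffee | red
  2   | fish | teacher | water | blue
  3   | horse | artist | milk | yellow
  4   | bird | lawyer | juice | green
  5   | dog | doctor | tea | white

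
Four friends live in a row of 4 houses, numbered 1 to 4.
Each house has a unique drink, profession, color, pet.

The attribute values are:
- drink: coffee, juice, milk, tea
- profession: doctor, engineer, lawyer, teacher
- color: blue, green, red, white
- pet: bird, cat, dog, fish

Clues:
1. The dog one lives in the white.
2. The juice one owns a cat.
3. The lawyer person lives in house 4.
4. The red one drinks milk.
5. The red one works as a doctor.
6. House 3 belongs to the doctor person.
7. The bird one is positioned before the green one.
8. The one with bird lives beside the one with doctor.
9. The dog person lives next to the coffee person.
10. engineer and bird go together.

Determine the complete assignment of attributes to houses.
Solution:

House | Drink | Profession | Color | Pet
----------------------------------------
  1   | tea | teacher | white | dog
  2   | coffee | engineer | blue | bird
  3   | milk | doctor | red | fish
  4   | juice | lawyer | green | cat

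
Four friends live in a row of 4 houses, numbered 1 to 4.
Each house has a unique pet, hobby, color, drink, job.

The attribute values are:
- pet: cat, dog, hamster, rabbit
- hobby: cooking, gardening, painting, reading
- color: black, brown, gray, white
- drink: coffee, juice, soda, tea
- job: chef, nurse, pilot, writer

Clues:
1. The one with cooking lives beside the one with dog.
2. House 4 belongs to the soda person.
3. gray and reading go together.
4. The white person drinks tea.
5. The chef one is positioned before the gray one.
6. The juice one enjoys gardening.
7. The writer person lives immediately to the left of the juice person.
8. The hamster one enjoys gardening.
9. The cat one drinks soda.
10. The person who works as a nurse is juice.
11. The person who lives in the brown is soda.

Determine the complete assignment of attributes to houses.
Solution:

House | Pet | Hobby | Color | Drink | Job
-----------------------------------------
  1   | rabbit | cooking | white | tea | chef
  2   | dog | reading | gray | coffee | writer
  3   | hamster | gardening | black | juice | nurse
  4   | cat | painting | brown | soda | pilot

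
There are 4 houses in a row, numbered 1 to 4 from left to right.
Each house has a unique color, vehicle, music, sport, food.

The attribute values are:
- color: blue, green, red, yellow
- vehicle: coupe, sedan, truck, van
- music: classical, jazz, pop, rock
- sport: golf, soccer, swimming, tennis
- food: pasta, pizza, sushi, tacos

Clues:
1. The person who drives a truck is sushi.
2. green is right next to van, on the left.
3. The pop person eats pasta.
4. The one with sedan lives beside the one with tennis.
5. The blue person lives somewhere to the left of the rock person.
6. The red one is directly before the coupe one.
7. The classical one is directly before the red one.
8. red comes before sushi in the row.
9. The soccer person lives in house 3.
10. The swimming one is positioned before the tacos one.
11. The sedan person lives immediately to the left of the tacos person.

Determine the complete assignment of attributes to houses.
Solution:

House | Color | Vehicle | Music | Sport | Food
----------------------------------------------
  1   | green | sedan | classical | swimming | pizza
  2   | red | van | jazz | tennis | tacos
  3   | blue | coupe | pop | soccer | pasta
  4   | yellow | truck | rock | golf | sushi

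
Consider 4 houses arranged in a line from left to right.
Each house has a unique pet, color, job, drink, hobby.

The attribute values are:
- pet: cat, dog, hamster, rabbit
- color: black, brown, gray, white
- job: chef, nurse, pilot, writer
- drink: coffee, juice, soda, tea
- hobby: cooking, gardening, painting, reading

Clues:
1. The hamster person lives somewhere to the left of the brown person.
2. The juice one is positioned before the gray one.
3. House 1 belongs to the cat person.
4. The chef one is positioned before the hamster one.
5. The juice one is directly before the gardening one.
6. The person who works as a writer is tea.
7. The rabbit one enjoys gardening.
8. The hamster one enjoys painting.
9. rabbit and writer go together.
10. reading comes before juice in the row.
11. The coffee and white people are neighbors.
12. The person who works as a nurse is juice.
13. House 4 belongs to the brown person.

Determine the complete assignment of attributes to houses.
Solution:

House | Pet | Color | Job | Drink | Hobby
-----------------------------------------
  1   | cat | black | chef | coffee | reading
  2   | hamster | white | nurse | juice | painting
  3   | rabbit | gray | writer | tea | gardening
  4   | dog | brown | pilot | soda | cooking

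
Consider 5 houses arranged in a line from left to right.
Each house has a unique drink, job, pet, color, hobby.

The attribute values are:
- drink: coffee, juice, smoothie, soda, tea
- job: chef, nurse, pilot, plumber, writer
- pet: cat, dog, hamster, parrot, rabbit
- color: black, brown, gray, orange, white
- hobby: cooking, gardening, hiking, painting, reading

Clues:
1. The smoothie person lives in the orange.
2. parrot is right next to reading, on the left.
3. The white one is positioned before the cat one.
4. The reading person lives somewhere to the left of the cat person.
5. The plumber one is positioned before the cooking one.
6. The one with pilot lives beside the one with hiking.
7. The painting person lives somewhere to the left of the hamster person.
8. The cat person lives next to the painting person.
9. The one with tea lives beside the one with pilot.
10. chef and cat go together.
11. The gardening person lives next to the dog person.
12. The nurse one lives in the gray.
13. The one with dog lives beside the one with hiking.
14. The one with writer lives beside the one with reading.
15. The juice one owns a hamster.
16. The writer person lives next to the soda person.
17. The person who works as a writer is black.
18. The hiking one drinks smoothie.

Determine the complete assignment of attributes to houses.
Solution:

House | Drink | Job | Pet | Color | Hobby
-----------------------------------------
  1   | tea | writer | parrot | black | gardening
  2   | soda | pilot | dog | white | reading
  3   | smoothie | chef | cat | orange | hiking
  4   | coffee | plumber | rabbit | brown | painting
  5   | juice | nurse | hamster | gray | cooking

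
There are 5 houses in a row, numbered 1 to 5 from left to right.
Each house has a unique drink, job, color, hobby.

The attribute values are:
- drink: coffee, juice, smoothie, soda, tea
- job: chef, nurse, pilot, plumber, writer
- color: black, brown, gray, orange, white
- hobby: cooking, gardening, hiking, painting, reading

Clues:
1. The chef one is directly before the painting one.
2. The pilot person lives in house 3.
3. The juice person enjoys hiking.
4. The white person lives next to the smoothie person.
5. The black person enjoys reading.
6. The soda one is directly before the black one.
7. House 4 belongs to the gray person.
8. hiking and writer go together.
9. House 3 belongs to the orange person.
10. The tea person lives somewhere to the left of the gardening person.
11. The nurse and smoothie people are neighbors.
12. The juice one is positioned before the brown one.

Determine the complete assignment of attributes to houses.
Solution:

House | Drink | Job | Color | Hobby
-----------------------------------
  1   | soda | nurse | white | cooking
  2   | smoothie | chef | black | reading
  3   | tea | pilot | orange | painting
  4   | juice | writer | gray | hiking
  5   | coffee | plumber | brown | gardening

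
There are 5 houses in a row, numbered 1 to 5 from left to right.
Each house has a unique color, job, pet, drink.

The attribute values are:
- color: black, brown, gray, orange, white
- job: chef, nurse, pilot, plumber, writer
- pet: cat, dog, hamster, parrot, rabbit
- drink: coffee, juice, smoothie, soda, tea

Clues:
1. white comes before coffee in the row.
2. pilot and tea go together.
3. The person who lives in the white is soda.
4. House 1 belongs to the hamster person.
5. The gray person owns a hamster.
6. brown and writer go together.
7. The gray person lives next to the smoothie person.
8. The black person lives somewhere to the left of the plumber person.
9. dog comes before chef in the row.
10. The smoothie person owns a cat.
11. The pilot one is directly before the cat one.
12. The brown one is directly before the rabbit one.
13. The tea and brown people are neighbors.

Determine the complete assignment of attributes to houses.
Solution:

House | Color | Job | Pet | Drink
---------------------------------
  1   | gray | pilot | hamster | tea
  2   | brown | writer | cat | smoothie
  3   | black | nurse | rabbit | juice
  4   | white | plumber | dog | soda
  5   | orange | chef | parrot | coffee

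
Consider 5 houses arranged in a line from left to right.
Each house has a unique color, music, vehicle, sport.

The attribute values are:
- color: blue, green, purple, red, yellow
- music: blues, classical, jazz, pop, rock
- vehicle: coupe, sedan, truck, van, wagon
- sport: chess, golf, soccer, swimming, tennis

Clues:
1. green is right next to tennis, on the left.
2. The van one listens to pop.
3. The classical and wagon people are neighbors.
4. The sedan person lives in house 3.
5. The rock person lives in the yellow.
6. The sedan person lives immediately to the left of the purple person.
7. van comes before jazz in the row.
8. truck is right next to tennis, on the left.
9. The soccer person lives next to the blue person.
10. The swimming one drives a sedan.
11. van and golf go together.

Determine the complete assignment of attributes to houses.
Solution:

House | Color | Music | Vehicle | Sport
---------------------------------------
  1   | green | classical | truck | soccer
  2   | blue | blues | wagon | tennis
  3   | yellow | rock | sedan | swimming
  4   | purple | pop | van | golf
  5   | red | jazz | coupe | chess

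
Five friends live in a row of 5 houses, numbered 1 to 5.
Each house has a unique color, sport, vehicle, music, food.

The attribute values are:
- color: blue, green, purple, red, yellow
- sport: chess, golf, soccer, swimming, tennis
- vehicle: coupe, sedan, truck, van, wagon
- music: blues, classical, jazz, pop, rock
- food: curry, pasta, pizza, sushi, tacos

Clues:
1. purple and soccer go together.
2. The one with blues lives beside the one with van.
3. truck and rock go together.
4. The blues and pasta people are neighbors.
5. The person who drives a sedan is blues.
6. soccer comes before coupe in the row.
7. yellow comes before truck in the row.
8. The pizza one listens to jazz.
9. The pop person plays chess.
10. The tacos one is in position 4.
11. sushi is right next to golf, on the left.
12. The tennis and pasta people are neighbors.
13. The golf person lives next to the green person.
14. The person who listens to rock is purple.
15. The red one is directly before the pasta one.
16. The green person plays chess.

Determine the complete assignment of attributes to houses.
Solution:

House | Color | Sport | Vehicle | Music | Food
----------------------------------------------
  1   | red | tennis | sedan | blues | sushi
  2   | yellow | golf | van | classical | pasta
  3   | green | chess | wagon | pop | curry
  4   | purple | soccer | truck | rock | tacos
  5   | blue | swimming | coupe | jazz | pizza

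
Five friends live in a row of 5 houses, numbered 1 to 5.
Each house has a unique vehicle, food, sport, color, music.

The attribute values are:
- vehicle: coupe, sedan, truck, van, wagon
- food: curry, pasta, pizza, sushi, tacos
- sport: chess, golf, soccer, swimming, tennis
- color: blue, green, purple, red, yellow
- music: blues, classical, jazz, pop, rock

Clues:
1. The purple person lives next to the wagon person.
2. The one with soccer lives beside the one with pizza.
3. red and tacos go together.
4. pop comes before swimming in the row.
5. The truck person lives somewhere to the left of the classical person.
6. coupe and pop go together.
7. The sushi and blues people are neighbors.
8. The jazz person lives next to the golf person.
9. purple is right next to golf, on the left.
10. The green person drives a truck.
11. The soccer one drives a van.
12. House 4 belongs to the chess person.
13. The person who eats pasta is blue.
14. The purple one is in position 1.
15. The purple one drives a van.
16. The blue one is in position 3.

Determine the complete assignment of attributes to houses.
Solution:

House | Vehicle | Food | Sport | Color | Music
----------------------------------------------
  1   | van | sushi | soccer | purple | jazz
  2   | wagon | pizza | golf | yellow | blues
  3   | coupe | pasta | tennis | blue | pop
  4   | truck | curry | chess | green | rock
  5   | sedan | tacos | swimming | red | classical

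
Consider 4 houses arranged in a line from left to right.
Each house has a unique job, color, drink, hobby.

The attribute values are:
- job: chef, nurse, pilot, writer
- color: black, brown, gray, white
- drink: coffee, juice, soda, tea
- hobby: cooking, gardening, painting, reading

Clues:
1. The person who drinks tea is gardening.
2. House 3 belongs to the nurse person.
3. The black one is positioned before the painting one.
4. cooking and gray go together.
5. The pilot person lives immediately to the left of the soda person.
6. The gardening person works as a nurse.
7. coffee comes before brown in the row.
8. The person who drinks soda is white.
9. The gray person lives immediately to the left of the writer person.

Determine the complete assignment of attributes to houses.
Solution:

House | Job | Color | Drink | Hobby
-----------------------------------
  1   | pilot | gray | coffee | cooking
  2   | writer | white | soda | reading
  3   | nurse | black | tea | gardening
  4   | chef | brown | juice | painting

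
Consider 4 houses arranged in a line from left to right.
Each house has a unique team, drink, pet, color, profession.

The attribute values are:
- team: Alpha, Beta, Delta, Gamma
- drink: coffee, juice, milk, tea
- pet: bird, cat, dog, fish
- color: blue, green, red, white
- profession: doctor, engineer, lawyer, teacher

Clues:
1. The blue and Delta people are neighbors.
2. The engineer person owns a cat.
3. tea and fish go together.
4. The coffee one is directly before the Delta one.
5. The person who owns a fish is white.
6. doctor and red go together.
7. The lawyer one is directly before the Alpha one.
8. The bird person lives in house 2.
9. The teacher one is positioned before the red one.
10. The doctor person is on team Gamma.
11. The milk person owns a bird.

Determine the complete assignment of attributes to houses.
Solution:

House | Team | Drink | Pet | Color | Profession
-----------------------------------------------
  1   | Beta | coffee | cat | blue | engineer
  2   | Delta | milk | bird | green | lawyer
  3   | Alpha | tea | fish | white | teacher
  4   | Gamma | juice | dog | red | doctor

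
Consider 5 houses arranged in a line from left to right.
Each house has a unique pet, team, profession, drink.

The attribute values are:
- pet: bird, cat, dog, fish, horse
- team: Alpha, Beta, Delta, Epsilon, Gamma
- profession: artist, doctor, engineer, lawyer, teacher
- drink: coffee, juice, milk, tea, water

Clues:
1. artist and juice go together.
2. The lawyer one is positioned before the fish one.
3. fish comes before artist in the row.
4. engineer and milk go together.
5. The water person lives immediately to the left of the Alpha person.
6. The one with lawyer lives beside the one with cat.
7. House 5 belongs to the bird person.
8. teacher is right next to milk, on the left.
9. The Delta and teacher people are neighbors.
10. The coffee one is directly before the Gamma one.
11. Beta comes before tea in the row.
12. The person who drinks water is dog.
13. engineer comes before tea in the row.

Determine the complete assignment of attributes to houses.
Solution:

House | Pet | Team | Profession | Drink
---------------------------------------
  1   | dog | Delta | lawyer | water
  2   | cat | Alpha | teacher | coffee
  3   | fish | Gamma | engineer | milk
  4   | horse | Beta | artist | juice
  5   | bird | Epsilon | doctor | tea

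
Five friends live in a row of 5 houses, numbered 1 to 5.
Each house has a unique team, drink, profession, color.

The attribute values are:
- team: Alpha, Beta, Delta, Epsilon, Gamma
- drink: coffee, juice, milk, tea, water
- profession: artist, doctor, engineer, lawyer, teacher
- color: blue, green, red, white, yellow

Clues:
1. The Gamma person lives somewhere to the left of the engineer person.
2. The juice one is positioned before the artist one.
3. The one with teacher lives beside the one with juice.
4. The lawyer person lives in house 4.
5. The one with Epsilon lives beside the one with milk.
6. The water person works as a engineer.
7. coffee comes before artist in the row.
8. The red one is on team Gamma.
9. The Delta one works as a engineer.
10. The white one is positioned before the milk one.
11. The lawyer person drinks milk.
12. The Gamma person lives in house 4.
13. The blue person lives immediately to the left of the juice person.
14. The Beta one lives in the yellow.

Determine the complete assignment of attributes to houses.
Solution:

House | Team | Drink | Profession | Color
-----------------------------------------
  1   | Alpha | coffee | teacher | blue
  2   | Beta | juice | doctor | yellow
  3   | Epsilon | tea | artist | white
  4   | Gamma | milk | lawyer | red
  5   | Delta | water | engineer | green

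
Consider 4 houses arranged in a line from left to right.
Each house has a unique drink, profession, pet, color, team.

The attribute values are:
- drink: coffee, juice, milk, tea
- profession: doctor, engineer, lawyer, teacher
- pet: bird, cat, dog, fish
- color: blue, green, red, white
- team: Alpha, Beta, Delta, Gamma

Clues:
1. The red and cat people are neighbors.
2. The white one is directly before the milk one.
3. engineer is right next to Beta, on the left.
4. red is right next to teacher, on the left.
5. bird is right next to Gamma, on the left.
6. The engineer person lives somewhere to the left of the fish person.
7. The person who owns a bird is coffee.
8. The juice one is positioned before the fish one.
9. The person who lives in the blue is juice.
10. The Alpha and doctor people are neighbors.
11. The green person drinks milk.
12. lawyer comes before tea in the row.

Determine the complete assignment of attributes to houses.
Solution:

House | Drink | Profession | Pet | Color | Team
-----------------------------------------------
  1   | coffee | lawyer | bird | red | Delta
  2   | juice | teacher | cat | blue | Gamma
  3   | tea | engineer | dog | white | Alpha
  4   | milk | doctor | fish | green | Beta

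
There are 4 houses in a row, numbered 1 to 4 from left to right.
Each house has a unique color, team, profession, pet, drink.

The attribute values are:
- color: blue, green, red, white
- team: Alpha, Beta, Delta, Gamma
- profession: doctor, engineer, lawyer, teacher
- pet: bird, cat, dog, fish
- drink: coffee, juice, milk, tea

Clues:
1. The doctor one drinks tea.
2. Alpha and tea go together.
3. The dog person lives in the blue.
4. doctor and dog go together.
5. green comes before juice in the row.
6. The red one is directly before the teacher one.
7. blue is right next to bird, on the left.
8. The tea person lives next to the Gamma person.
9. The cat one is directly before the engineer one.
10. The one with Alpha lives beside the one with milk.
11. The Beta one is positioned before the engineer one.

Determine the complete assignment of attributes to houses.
Solution:

House | Color | Team | Profession | Pet | Drink
-----------------------------------------------
  1   | blue | Alpha | doctor | dog | tea
  2   | red | Gamma | lawyer | bird | milk
  3   | green | Beta | teacher | cat | coffee
  4   | white | Delta | engineer | fish | juice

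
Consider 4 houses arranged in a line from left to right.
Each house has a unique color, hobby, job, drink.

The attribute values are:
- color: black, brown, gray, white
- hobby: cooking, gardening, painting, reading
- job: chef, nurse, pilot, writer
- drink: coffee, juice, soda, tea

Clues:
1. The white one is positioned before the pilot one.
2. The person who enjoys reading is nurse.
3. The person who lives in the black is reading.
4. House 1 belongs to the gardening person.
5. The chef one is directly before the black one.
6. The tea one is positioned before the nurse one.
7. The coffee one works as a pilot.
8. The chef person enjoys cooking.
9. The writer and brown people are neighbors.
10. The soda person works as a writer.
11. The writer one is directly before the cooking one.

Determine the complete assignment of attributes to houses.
Solution:

House | Color | Hobby | Job | Drink
-----------------------------------
  1   | white | gardening | writer | soda
  2   | brown | cooking | chef | tea
  3   | black | reading | nurse | juice
  4   | gray | painting | pilot | coffee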